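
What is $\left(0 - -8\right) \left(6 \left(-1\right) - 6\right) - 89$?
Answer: $-185$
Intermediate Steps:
$\left(0 - -8\right) \left(6 \left(-1\right) - 6\right) - 89 = \left(0 + 8\right) \left(-6 - 6\right) - 89 = 8 \left(-12\right) - 89 = -96 - 89 = -185$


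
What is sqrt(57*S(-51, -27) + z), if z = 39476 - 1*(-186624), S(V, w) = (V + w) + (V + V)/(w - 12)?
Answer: 4*sqrt(2342795)/13 ≈ 470.96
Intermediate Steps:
S(V, w) = V + w + 2*V/(-12 + w) (S(V, w) = (V + w) + (2*V)/(-12 + w) = (V + w) + 2*V/(-12 + w) = V + w + 2*V/(-12 + w))
z = 226100 (z = 39476 + 186624 = 226100)
sqrt(57*S(-51, -27) + z) = sqrt(57*(((-27)**2 - 12*(-27) - 10*(-51) - 51*(-27))/(-12 - 27)) + 226100) = sqrt(57*((729 + 324 + 510 + 1377)/(-39)) + 226100) = sqrt(57*(-1/39*2940) + 226100) = sqrt(57*(-980/13) + 226100) = sqrt(-55860/13 + 226100) = sqrt(2883440/13) = 4*sqrt(2342795)/13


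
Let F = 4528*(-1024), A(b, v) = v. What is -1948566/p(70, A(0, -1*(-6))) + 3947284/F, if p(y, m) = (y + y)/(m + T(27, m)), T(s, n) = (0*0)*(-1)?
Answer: -11972111549/143360 ≈ -83511.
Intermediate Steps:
T(s, n) = 0 (T(s, n) = 0*(-1) = 0)
F = -4636672
p(y, m) = 2*y/m (p(y, m) = (y + y)/(m + 0) = (2*y)/m = 2*y/m)
-1948566/p(70, A(0, -1*(-6))) + 3947284/F = -1948566/(2*70/(-1*(-6))) + 3947284/(-4636672) = -1948566/(2*70/6) + 3947284*(-1/4636672) = -1948566/(2*70*(⅙)) - 3487/4096 = -1948566/70/3 - 3487/4096 = -1948566*3/70 - 3487/4096 = -2922849/35 - 3487/4096 = -11972111549/143360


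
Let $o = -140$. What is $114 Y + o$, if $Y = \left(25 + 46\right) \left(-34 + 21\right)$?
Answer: $-105362$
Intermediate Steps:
$Y = -923$ ($Y = 71 \left(-13\right) = -923$)
$114 Y + o = 114 \left(-923\right) - 140 = -105222 - 140 = -105362$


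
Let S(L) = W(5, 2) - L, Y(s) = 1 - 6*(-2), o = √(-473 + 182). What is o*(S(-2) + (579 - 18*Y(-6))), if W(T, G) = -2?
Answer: 345*I*√291 ≈ 5885.3*I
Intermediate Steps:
o = I*√291 (o = √(-291) = I*√291 ≈ 17.059*I)
Y(s) = 13 (Y(s) = 1 - 1*(-12) = 1 + 12 = 13)
S(L) = -2 - L
o*(S(-2) + (579 - 18*Y(-6))) = (I*√291)*((-2 - 1*(-2)) + (579 - 18*13)) = (I*√291)*((-2 + 2) + (579 - 1*234)) = (I*√291)*(0 + (579 - 234)) = (I*√291)*(0 + 345) = (I*√291)*345 = 345*I*√291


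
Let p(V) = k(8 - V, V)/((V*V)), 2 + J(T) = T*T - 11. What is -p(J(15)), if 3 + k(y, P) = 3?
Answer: 0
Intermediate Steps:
k(y, P) = 0 (k(y, P) = -3 + 3 = 0)
J(T) = -13 + T² (J(T) = -2 + (T*T - 11) = -2 + (T² - 11) = -2 + (-11 + T²) = -13 + T²)
p(V) = 0 (p(V) = 0/((V*V)) = 0/(V²) = 0/V² = 0)
-p(J(15)) = -1*0 = 0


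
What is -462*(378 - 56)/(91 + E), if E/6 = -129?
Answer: 148764/683 ≈ 217.81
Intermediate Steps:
E = -774 (E = 6*(-129) = -774)
-462*(378 - 56)/(91 + E) = -462*(378 - 56)/(91 - 774) = -148764/(-683) = -148764*(-1)/683 = -462*(-322/683) = 148764/683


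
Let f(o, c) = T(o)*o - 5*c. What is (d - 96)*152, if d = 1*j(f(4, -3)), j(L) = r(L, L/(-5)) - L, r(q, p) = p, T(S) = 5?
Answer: -20976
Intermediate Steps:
f(o, c) = -5*c + 5*o (f(o, c) = 5*o - 5*c = -5*c + 5*o)
j(L) = -6*L/5 (j(L) = L/(-5) - L = L*(-⅕) - L = -L/5 - L = -6*L/5)
d = -42 (d = 1*(-6*(-5*(-3) + 5*4)/5) = 1*(-6*(15 + 20)/5) = 1*(-6/5*35) = 1*(-42) = -42)
(d - 96)*152 = (-42 - 96)*152 = -138*152 = -20976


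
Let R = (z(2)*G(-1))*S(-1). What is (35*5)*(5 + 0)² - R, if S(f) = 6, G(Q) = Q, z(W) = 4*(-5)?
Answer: 4255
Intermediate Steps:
z(W) = -20
R = 120 (R = -20*(-1)*6 = 20*6 = 120)
(35*5)*(5 + 0)² - R = (35*5)*(5 + 0)² - 1*120 = 175*5² - 120 = 175*25 - 120 = 4375 - 120 = 4255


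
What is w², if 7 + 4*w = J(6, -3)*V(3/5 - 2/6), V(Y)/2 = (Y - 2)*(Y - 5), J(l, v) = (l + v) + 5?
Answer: 781817521/810000 ≈ 965.21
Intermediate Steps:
J(l, v) = 5 + l + v
V(Y) = 2*(-5 + Y)*(-2 + Y) (V(Y) = 2*((Y - 2)*(Y - 5)) = 2*((-2 + Y)*(-5 + Y)) = 2*((-5 + Y)*(-2 + Y)) = 2*(-5 + Y)*(-2 + Y))
w = 27961/900 (w = -7/4 + ((5 + 6 - 3)*(20 - 14*(3/5 - 2/6) + 2*(3/5 - 2/6)²))/4 = -7/4 + (8*(20 - 14*(3*(⅕) - 2*⅙) + 2*(3*(⅕) - 2*⅙)²))/4 = -7/4 + (8*(20 - 14*(⅗ - ⅓) + 2*(⅗ - ⅓)²))/4 = -7/4 + (8*(20 - 14*4/15 + 2*(4/15)²))/4 = -7/4 + (8*(20 - 56/15 + 2*(16/225)))/4 = -7/4 + (8*(20 - 56/15 + 32/225))/4 = -7/4 + (8*(3692/225))/4 = -7/4 + (¼)*(29536/225) = -7/4 + 7384/225 = 27961/900 ≈ 31.068)
w² = (27961/900)² = 781817521/810000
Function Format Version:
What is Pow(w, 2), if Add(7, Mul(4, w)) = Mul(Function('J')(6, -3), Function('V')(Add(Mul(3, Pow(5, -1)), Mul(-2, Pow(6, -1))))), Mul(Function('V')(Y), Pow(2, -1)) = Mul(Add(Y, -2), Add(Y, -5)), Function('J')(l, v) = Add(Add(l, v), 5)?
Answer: Rational(781817521, 810000) ≈ 965.21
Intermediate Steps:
Function('J')(l, v) = Add(5, l, v)
Function('V')(Y) = Mul(2, Add(-5, Y), Add(-2, Y)) (Function('V')(Y) = Mul(2, Mul(Add(Y, -2), Add(Y, -5))) = Mul(2, Mul(Add(-2, Y), Add(-5, Y))) = Mul(2, Mul(Add(-5, Y), Add(-2, Y))) = Mul(2, Add(-5, Y), Add(-2, Y)))
w = Rational(27961, 900) (w = Add(Rational(-7, 4), Mul(Rational(1, 4), Mul(Add(5, 6, -3), Add(20, Mul(-14, Add(Mul(3, Pow(5, -1)), Mul(-2, Pow(6, -1)))), Mul(2, Pow(Add(Mul(3, Pow(5, -1)), Mul(-2, Pow(6, -1))), 2)))))) = Add(Rational(-7, 4), Mul(Rational(1, 4), Mul(8, Add(20, Mul(-14, Add(Mul(3, Rational(1, 5)), Mul(-2, Rational(1, 6)))), Mul(2, Pow(Add(Mul(3, Rational(1, 5)), Mul(-2, Rational(1, 6))), 2)))))) = Add(Rational(-7, 4), Mul(Rational(1, 4), Mul(8, Add(20, Mul(-14, Add(Rational(3, 5), Rational(-1, 3))), Mul(2, Pow(Add(Rational(3, 5), Rational(-1, 3)), 2)))))) = Add(Rational(-7, 4), Mul(Rational(1, 4), Mul(8, Add(20, Mul(-14, Rational(4, 15)), Mul(2, Pow(Rational(4, 15), 2)))))) = Add(Rational(-7, 4), Mul(Rational(1, 4), Mul(8, Add(20, Rational(-56, 15), Mul(2, Rational(16, 225)))))) = Add(Rational(-7, 4), Mul(Rational(1, 4), Mul(8, Add(20, Rational(-56, 15), Rational(32, 225))))) = Add(Rational(-7, 4), Mul(Rational(1, 4), Mul(8, Rational(3692, 225)))) = Add(Rational(-7, 4), Mul(Rational(1, 4), Rational(29536, 225))) = Add(Rational(-7, 4), Rational(7384, 225)) = Rational(27961, 900) ≈ 31.068)
Pow(w, 2) = Pow(Rational(27961, 900), 2) = Rational(781817521, 810000)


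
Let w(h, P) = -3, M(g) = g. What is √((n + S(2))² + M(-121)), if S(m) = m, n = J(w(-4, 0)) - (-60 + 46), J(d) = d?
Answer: 4*√3 ≈ 6.9282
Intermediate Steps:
n = 11 (n = -3 - (-60 + 46) = -3 - 1*(-14) = -3 + 14 = 11)
√((n + S(2))² + M(-121)) = √((11 + 2)² - 121) = √(13² - 121) = √(169 - 121) = √48 = 4*√3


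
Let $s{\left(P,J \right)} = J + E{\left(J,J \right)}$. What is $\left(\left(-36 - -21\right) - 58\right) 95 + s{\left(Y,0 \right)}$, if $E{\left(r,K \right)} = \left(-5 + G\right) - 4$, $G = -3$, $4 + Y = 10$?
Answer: $-6947$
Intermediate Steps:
$Y = 6$ ($Y = -4 + 10 = 6$)
$E{\left(r,K \right)} = -12$ ($E{\left(r,K \right)} = \left(-5 - 3\right) - 4 = -8 - 4 = -12$)
$s{\left(P,J \right)} = -12 + J$ ($s{\left(P,J \right)} = J - 12 = -12 + J$)
$\left(\left(-36 - -21\right) - 58\right) 95 + s{\left(Y,0 \right)} = \left(\left(-36 - -21\right) - 58\right) 95 + \left(-12 + 0\right) = \left(\left(-36 + 21\right) - 58\right) 95 - 12 = \left(-15 - 58\right) 95 - 12 = \left(-73\right) 95 - 12 = -6935 - 12 = -6947$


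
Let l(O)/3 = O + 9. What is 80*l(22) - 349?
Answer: 7091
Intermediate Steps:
l(O) = 27 + 3*O (l(O) = 3*(O + 9) = 3*(9 + O) = 27 + 3*O)
80*l(22) - 349 = 80*(27 + 3*22) - 349 = 80*(27 + 66) - 349 = 80*93 - 349 = 7440 - 349 = 7091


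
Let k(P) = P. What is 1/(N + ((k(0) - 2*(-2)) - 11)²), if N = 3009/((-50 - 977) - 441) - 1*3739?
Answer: -1468/5419929 ≈ -0.00027085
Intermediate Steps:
N = -5491861/1468 (N = 3009/(-1027 - 441) - 3739 = 3009/(-1468) - 3739 = 3009*(-1/1468) - 3739 = -3009/1468 - 3739 = -5491861/1468 ≈ -3741.1)
1/(N + ((k(0) - 2*(-2)) - 11)²) = 1/(-5491861/1468 + ((0 - 2*(-2)) - 11)²) = 1/(-5491861/1468 + ((0 + 4) - 11)²) = 1/(-5491861/1468 + (4 - 11)²) = 1/(-5491861/1468 + (-7)²) = 1/(-5491861/1468 + 49) = 1/(-5419929/1468) = -1468/5419929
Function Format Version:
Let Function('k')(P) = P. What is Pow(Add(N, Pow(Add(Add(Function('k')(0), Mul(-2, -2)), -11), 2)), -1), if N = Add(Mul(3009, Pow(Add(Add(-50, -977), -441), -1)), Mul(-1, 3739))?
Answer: Rational(-1468, 5419929) ≈ -0.00027085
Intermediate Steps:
N = Rational(-5491861, 1468) (N = Add(Mul(3009, Pow(Add(-1027, -441), -1)), -3739) = Add(Mul(3009, Pow(-1468, -1)), -3739) = Add(Mul(3009, Rational(-1, 1468)), -3739) = Add(Rational(-3009, 1468), -3739) = Rational(-5491861, 1468) ≈ -3741.1)
Pow(Add(N, Pow(Add(Add(Function('k')(0), Mul(-2, -2)), -11), 2)), -1) = Pow(Add(Rational(-5491861, 1468), Pow(Add(Add(0, Mul(-2, -2)), -11), 2)), -1) = Pow(Add(Rational(-5491861, 1468), Pow(Add(Add(0, 4), -11), 2)), -1) = Pow(Add(Rational(-5491861, 1468), Pow(Add(4, -11), 2)), -1) = Pow(Add(Rational(-5491861, 1468), Pow(-7, 2)), -1) = Pow(Add(Rational(-5491861, 1468), 49), -1) = Pow(Rational(-5419929, 1468), -1) = Rational(-1468, 5419929)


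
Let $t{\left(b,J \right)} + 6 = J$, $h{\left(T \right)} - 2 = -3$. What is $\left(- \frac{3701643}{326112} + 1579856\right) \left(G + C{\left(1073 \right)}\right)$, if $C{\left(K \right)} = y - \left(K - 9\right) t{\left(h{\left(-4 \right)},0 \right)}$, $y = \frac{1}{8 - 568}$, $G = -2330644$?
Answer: $- \frac{31932623777113247649}{8696320} \approx -3.672 \cdot 10^{12}$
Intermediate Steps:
$h{\left(T \right)} = -1$ ($h{\left(T \right)} = 2 - 3 = -1$)
$t{\left(b,J \right)} = -6 + J$
$y = - \frac{1}{560}$ ($y = \frac{1}{-560} = - \frac{1}{560} \approx -0.0017857$)
$C{\left(K \right)} = - \frac{30241}{560} + 6 K$ ($C{\left(K \right)} = - \frac{1}{560} - \left(K - 9\right) \left(-6 + 0\right) = - \frac{1}{560} - \left(-9 + K\right) \left(-6\right) = - \frac{1}{560} - \left(54 - 6 K\right) = - \frac{1}{560} + \left(-54 + 6 K\right) = - \frac{30241}{560} + 6 K$)
$\left(- \frac{3701643}{326112} + 1579856\right) \left(G + C{\left(1073 \right)}\right) = \left(- \frac{3701643}{326112} + 1579856\right) \left(-2330644 + \left(- \frac{30241}{560} + 6 \cdot 1073\right)\right) = \left(\left(-3701643\right) \frac{1}{326112} + 1579856\right) \left(-2330644 + \left(- \frac{30241}{560} + 6438\right)\right) = \left(- \frac{1233881}{108704} + 1579856\right) \left(-2330644 + \frac{3575039}{560}\right) = \frac{171735432743}{108704} \left(- \frac{1301585601}{560}\right) = - \frac{31932623777113247649}{8696320}$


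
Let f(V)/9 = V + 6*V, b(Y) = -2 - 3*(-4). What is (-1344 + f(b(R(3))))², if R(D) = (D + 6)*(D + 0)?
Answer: 509796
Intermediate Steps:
R(D) = D*(6 + D) (R(D) = (6 + D)*D = D*(6 + D))
b(Y) = 10 (b(Y) = -2 + 12 = 10)
f(V) = 63*V (f(V) = 9*(V + 6*V) = 9*(7*V) = 63*V)
(-1344 + f(b(R(3))))² = (-1344 + 63*10)² = (-1344 + 630)² = (-714)² = 509796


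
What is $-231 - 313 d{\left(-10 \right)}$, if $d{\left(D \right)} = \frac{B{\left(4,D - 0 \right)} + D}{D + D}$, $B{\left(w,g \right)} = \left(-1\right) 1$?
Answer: $- \frac{8063}{20} \approx -403.15$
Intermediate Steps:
$B{\left(w,g \right)} = -1$
$d{\left(D \right)} = \frac{-1 + D}{2 D}$ ($d{\left(D \right)} = \frac{-1 + D}{D + D} = \frac{-1 + D}{2 D}$)
$-231 - 313 d{\left(-10 \right)} = -231 - 313 \frac{-1 - 10}{2 \left(-10\right)} = -231 - 313 \cdot \frac{1}{2} \left(- \frac{1}{10}\right) \left(-11\right) = -231 - \frac{3443}{20} = - \frac{8063}{20}$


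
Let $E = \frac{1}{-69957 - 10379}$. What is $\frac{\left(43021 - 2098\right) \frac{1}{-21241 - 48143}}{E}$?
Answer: $\frac{136982922}{2891} \approx 47383.0$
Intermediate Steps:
$E = - \frac{1}{80336}$ ($E = \frac{1}{-80336} = - \frac{1}{80336} \approx -1.2448 \cdot 10^{-5}$)
$\frac{\left(43021 - 2098\right) \frac{1}{-21241 - 48143}}{E} = \frac{\left(43021 - 2098\right) \frac{1}{-21241 - 48143}}{- \frac{1}{80336}} = \frac{40923}{-69384} \left(-80336\right) = 40923 \left(- \frac{1}{69384}\right) \left(-80336\right) = \left(- \frac{13641}{23128}\right) \left(-80336\right) = \frac{136982922}{2891}$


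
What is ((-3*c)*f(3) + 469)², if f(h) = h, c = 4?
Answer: 187489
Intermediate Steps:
((-3*c)*f(3) + 469)² = (-3*4*3 + 469)² = (-12*3 + 469)² = (-36 + 469)² = 433² = 187489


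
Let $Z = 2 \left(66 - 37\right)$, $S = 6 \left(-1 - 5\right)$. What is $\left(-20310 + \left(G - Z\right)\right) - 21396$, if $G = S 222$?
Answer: $-49756$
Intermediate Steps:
$S = -36$ ($S = 6 \left(-6\right) = -36$)
$Z = 58$ ($Z = 2 \cdot 29 = 58$)
$G = -7992$ ($G = \left(-36\right) 222 = -7992$)
$\left(-20310 + \left(G - Z\right)\right) - 21396 = \left(-20310 - 8050\right) - 21396 = -28360 - 21396 = -49756$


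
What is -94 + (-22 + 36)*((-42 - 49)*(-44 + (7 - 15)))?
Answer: 66154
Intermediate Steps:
-94 + (-22 + 36)*((-42 - 49)*(-44 + (7 - 15))) = -94 + 14*(-91*(-44 - 8)) = -94 + 14*(-91*(-52)) = -94 + 14*4732 = -94 + 66248 = 66154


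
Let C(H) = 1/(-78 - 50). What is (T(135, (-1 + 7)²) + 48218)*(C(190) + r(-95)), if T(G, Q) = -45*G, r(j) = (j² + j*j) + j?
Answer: 96854686177/128 ≈ 7.5668e+8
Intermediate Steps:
C(H) = -1/128 (C(H) = 1/(-128) = -1/128)
r(j) = j + 2*j² (r(j) = (j² + j²) + j = 2*j² + j = j + 2*j²)
(T(135, (-1 + 7)²) + 48218)*(C(190) + r(-95)) = (-45*135 + 48218)*(-1/128 - 95*(1 + 2*(-95))) = (-6075 + 48218)*(-1/128 - 95*(1 - 190)) = 42143*(-1/128 - 95*(-189)) = 42143*(-1/128 + 17955) = 42143*(2298239/128) = 96854686177/128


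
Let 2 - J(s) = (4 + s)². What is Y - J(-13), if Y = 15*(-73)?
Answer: -1016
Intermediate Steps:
J(s) = 2 - (4 + s)²
Y = -1095
Y - J(-13) = -1095 - (2 - (4 - 13)²) = -1095 - (2 - 1*(-9)²) = -1095 - (2 - 1*81) = -1095 - (2 - 81) = -1095 - 1*(-79) = -1095 + 79 = -1016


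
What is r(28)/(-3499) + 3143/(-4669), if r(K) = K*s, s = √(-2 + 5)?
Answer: -449/667 - 28*√3/3499 ≈ -0.68702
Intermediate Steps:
s = √3 ≈ 1.7320
r(K) = K*√3
r(28)/(-3499) + 3143/(-4669) = (28*√3)/(-3499) + 3143/(-4669) = (28*√3)*(-1/3499) + 3143*(-1/4669) = -28*√3/3499 - 449/667 = -449/667 - 28*√3/3499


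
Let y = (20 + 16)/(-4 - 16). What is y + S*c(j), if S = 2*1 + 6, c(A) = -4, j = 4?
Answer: -169/5 ≈ -33.800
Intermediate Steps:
y = -9/5 (y = 36/(-20) = 36*(-1/20) = -9/5 ≈ -1.8000)
S = 8 (S = 2 + 6 = 8)
y + S*c(j) = -9/5 + 8*(-4) = -9/5 - 32 = -169/5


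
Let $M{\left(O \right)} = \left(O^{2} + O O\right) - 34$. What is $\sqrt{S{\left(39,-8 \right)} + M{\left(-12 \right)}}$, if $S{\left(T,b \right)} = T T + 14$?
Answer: $\sqrt{1789} \approx 42.297$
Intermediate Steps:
$S{\left(T,b \right)} = 14 + T^{2}$ ($S{\left(T,b \right)} = T^{2} + 14 = 14 + T^{2}$)
$M{\left(O \right)} = -34 + 2 O^{2}$ ($M{\left(O \right)} = \left(O^{2} + O^{2}\right) - 34 = 2 O^{2} - 34 = -34 + 2 O^{2}$)
$\sqrt{S{\left(39,-8 \right)} + M{\left(-12 \right)}} = \sqrt{\left(14 + 39^{2}\right) - \left(34 - 2 \left(-12\right)^{2}\right)} = \sqrt{\left(14 + 1521\right) + \left(-34 + 2 \cdot 144\right)} = \sqrt{1535 + \left(-34 + 288\right)} = \sqrt{1535 + 254} = \sqrt{1789}$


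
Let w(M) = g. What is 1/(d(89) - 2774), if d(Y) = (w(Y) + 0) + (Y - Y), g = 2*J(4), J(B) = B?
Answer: -1/2766 ≈ -0.00036153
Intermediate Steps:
g = 8 (g = 2*4 = 8)
w(M) = 8
d(Y) = 8 (d(Y) = (8 + 0) + (Y - Y) = 8 + 0 = 8)
1/(d(89) - 2774) = 1/(8 - 2774) = 1/(-2766) = -1/2766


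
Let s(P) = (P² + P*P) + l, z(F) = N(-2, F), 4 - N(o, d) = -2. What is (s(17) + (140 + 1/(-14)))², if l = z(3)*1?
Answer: 102718225/196 ≈ 5.2407e+5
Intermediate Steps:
N(o, d) = 6 (N(o, d) = 4 - 1*(-2) = 4 + 2 = 6)
z(F) = 6
l = 6 (l = 6*1 = 6)
s(P) = 6 + 2*P² (s(P) = (P² + P*P) + 6 = (P² + P²) + 6 = 2*P² + 6 = 6 + 2*P²)
(s(17) + (140 + 1/(-14)))² = ((6 + 2*17²) + (140 + 1/(-14)))² = ((6 + 2*289) + (140 - 1/14))² = ((6 + 578) + 1959/14)² = (584 + 1959/14)² = (10135/14)² = 102718225/196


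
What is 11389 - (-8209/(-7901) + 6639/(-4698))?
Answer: 140920339393/12372966 ≈ 11389.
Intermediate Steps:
11389 - (-8209/(-7901) + 6639/(-4698)) = 11389 - (-8209*(-1/7901) + 6639*(-1/4698)) = 11389 - (8209/7901 - 2213/1566) = 11389 - 1*(-4629619/12372966) = 11389 + 4629619/12372966 = 140920339393/12372966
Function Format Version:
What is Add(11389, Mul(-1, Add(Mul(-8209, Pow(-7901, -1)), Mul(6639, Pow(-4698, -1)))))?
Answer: Rational(140920339393, 12372966) ≈ 11389.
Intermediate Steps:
Add(11389, Mul(-1, Add(Mul(-8209, Pow(-7901, -1)), Mul(6639, Pow(-4698, -1))))) = Add(11389, Mul(-1, Add(Mul(-8209, Rational(-1, 7901)), Mul(6639, Rational(-1, 4698))))) = Add(11389, Mul(-1, Add(Rational(8209, 7901), Rational(-2213, 1566)))) = Add(11389, Mul(-1, Rational(-4629619, 12372966))) = Add(11389, Rational(4629619, 12372966)) = Rational(140920339393, 12372966)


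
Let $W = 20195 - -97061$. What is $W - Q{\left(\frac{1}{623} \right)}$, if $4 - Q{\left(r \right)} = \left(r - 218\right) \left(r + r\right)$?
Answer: $\frac{45508629882}{388129} \approx 1.1725 \cdot 10^{5}$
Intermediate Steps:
$Q{\left(r \right)} = 4 - 2 r \left(-218 + r\right)$ ($Q{\left(r \right)} = 4 - \left(r - 218\right) \left(r + r\right) = 4 - \left(-218 + r\right) 2 r = 4 - 2 r \left(-218 + r\right)$)
$W = 117256$ ($W = 20195 + 97061 = 117256$)
$W - Q{\left(\frac{1}{623} \right)} = 117256 - \left(4 - 2 \left(\frac{1}{623}\right)^{2} + \frac{436}{623}\right) = 117256 - \left(4 - \frac{2}{388129} + 436 \cdot \frac{1}{623}\right) = 117256 - \left(4 - \frac{2}{388129} + \frac{436}{623}\right) = 117256 - \frac{1824142}{388129} = \frac{45508629882}{388129}$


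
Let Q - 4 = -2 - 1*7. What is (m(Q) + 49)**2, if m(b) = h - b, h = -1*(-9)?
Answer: 3969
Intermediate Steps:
Q = -5 (Q = 4 + (-2 - 1*7) = 4 + (-2 - 7) = 4 - 9 = -5)
h = 9
m(b) = 9 - b
(m(Q) + 49)**2 = ((9 - 1*(-5)) + 49)**2 = ((9 + 5) + 49)**2 = (14 + 49)**2 = 63**2 = 3969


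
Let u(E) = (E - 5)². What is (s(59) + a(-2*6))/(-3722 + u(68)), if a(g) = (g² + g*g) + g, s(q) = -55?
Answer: 17/19 ≈ 0.89474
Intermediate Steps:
a(g) = g + 2*g² (a(g) = (g² + g²) + g = 2*g² + g = g + 2*g²)
u(E) = (-5 + E)²
(s(59) + a(-2*6))/(-3722 + u(68)) = (-55 + (-2*6)*(1 + 2*(-2*6)))/(-3722 + (-5 + 68)²) = (-55 - 12*(1 + 2*(-12)))/(-3722 + 63²) = (-55 - 12*(1 - 24))/(-3722 + 3969) = (-55 - 12*(-23))/247 = (-55 + 276)*(1/247) = 221*(1/247) = 17/19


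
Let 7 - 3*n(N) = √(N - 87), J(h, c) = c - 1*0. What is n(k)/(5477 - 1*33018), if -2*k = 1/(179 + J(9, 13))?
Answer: -7/82623 + I*√200454/3965904 ≈ -8.4722e-5 + 0.00011289*I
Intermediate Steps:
J(h, c) = c (J(h, c) = c + 0 = c)
k = -1/384 (k = -1/(2*(179 + 13)) = -½/192 = -½*1/192 = -1/384 ≈ -0.0026042)
n(N) = 7/3 - √(-87 + N)/3 (n(N) = 7/3 - √(N - 87)/3 = 7/3 - √(-87 + N)/3)
n(k)/(5477 - 1*33018) = (7/3 - √(-87 - 1/384)/3)/(5477 - 1*33018) = (7/3 - I*√200454/144)/(5477 - 33018) = (7/3 - I*√200454/144)/(-27541) = (7/3 - I*√200454/144)*(-1/27541) = -7/82623 + I*√200454/3965904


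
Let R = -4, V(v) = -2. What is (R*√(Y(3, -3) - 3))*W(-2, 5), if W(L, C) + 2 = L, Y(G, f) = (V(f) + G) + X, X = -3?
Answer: 16*I*√5 ≈ 35.777*I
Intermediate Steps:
Y(G, f) = -5 + G (Y(G, f) = (-2 + G) - 3 = -5 + G)
W(L, C) = -2 + L
(R*√(Y(3, -3) - 3))*W(-2, 5) = (-4*√((-5 + 3) - 3))*(-2 - 2) = -4*√(-2 - 3)*(-4) = -4*I*√5*(-4) = 16*I*√5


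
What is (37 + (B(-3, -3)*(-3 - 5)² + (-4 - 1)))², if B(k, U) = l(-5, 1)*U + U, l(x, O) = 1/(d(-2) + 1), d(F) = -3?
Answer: 4096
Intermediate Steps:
l(x, O) = -½ (l(x, O) = 1/(-3 + 1) = 1/(-2) = -½)
B(k, U) = U/2 (B(k, U) = -U/2 + U = U/2)
(37 + (B(-3, -3)*(-3 - 5)² + (-4 - 1)))² = (37 + (((½)*(-3))*(-3 - 5)² + (-4 - 1)))² = (37 + (-3/2*(-8)² - 5))² = (37 + (-3/2*64 - 5))² = (37 + (-96 - 5))² = (37 - 101)² = (-64)² = 4096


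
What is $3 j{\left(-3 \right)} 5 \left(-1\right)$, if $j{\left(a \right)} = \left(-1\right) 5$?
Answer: $75$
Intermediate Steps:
$j{\left(a \right)} = -5$
$3 j{\left(-3 \right)} 5 \left(-1\right) = 3 \left(-5\right) 5 \left(-1\right) = \left(-15\right) \left(-5\right) = 75$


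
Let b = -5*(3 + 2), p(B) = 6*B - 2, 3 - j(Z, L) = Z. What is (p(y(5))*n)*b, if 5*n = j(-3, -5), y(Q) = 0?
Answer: 60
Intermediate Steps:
j(Z, L) = 3 - Z
p(B) = -2 + 6*B
b = -25 (b = -5*5 = -25)
n = 6/5 (n = (3 - 1*(-3))/5 = (3 + 3)/5 = (⅕)*6 = 6/5 ≈ 1.2000)
(p(y(5))*n)*b = ((-2 + 6*0)*(6/5))*(-25) = ((-2 + 0)*(6/5))*(-25) = -2*6/5*(-25) = -12/5*(-25) = 60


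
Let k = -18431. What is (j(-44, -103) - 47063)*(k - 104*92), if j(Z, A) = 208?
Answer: 1311893145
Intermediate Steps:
(j(-44, -103) - 47063)*(k - 104*92) = (208 - 47063)*(-18431 - 104*92) = -46855*(-18431 - 9568) = -46855*(-27999) = 1311893145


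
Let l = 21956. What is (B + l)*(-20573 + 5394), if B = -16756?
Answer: -78930800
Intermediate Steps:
(B + l)*(-20573 + 5394) = (-16756 + 21956)*(-20573 + 5394) = 5200*(-15179) = -78930800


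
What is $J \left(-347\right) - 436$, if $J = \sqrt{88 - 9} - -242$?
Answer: $-84410 - 347 \sqrt{79} \approx -87494.0$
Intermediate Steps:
$J = 242 + \sqrt{79}$ ($J = \sqrt{79} + 242 = 242 + \sqrt{79} \approx 250.89$)
$J \left(-347\right) - 436 = \left(242 + \sqrt{79}\right) \left(-347\right) - 436 = \left(-83974 - 347 \sqrt{79}\right) - 436 = -84410 - 347 \sqrt{79}$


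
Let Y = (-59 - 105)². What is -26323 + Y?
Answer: 573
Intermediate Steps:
Y = 26896 (Y = (-164)² = 26896)
-26323 + Y = -26323 + 26896 = 573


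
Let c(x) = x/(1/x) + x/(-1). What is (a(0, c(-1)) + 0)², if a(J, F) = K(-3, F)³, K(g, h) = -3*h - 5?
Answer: 1771561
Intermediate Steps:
K(g, h) = -5 - 3*h
c(x) = x² - x (c(x) = x*x + x*(-1) = x² - x)
a(J, F) = (-5 - 3*F)³
(a(0, c(-1)) + 0)² = (-(5 + 3*(-(-1 - 1)))³ + 0)² = (-(5 + 3*(-1*(-2)))³ + 0)² = (-(5 + 3*2)³ + 0)² = (-(5 + 6)³ + 0)² = (-1*11³ + 0)² = (-1*1331 + 0)² = (-1331 + 0)² = (-1331)² = 1771561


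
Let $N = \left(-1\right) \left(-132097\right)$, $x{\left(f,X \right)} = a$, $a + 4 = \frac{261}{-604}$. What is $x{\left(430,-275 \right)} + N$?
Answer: $\frac{79783911}{604} \approx 1.3209 \cdot 10^{5}$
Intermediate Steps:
$a = - \frac{2677}{604}$ ($a = -4 + \frac{261}{-604} = -4 + 261 \left(- \frac{1}{604}\right) = -4 - \frac{261}{604} = - \frac{2677}{604} \approx -4.4321$)
$x{\left(f,X \right)} = - \frac{2677}{604}$
$N = 132097$
$x{\left(430,-275 \right)} + N = - \frac{2677}{604} + 132097 = \frac{79783911}{604}$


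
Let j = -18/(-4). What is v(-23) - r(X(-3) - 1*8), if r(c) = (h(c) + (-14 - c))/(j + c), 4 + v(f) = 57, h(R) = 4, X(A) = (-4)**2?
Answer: 1361/25 ≈ 54.440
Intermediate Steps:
X(A) = 16
j = 9/2 (j = -18*(-1/4) = 9/2 ≈ 4.5000)
v(f) = 53 (v(f) = -4 + 57 = 53)
r(c) = (-10 - c)/(9/2 + c) (r(c) = (4 + (-14 - c))/(9/2 + c) = (-10 - c)/(9/2 + c))
v(-23) - r(X(-3) - 1*8) = 53 - 2*(-10 - (16 - 1*8))/(9 + 2*(16 - 1*8)) = 53 - 2*(-10 - (16 - 8))/(9 + 2*(16 - 8)) = 53 - 2*(-10 - 1*8)/(9 + 2*8) = 53 - 2*(-10 - 8)/(9 + 16) = 53 - 2*(-18)/25 = 53 - 1*(-36/25) = 53 + 36/25 = 1361/25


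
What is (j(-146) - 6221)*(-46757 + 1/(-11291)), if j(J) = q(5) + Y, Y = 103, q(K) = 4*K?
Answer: 3219337190224/11291 ≈ 2.8512e+8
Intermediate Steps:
j(J) = 123 (j(J) = 4*5 + 103 = 20 + 103 = 123)
(j(-146) - 6221)*(-46757 + 1/(-11291)) = (123 - 6221)*(-46757 + 1/(-11291)) = -6098*(-46757 - 1/11291) = -6098*(-527933288/11291) = 3219337190224/11291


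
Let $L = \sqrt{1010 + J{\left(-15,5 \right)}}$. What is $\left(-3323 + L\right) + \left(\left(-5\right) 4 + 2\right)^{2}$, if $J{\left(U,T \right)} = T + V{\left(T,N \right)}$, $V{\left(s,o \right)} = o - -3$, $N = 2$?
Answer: $-2999 + 2 \sqrt{255} \approx -2967.1$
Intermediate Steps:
$V{\left(s,o \right)} = 3 + o$ ($V{\left(s,o \right)} = o + 3 = 3 + o$)
$J{\left(U,T \right)} = 5 + T$ ($J{\left(U,T \right)} = T + \left(3 + 2\right) = T + 5 = 5 + T$)
$L = 2 \sqrt{255}$ ($L = \sqrt{1010 + \left(5 + 5\right)} = \sqrt{1010 + 10} = \sqrt{1020} = 2 \sqrt{255} \approx 31.937$)
$\left(-3323 + L\right) + \left(\left(-5\right) 4 + 2\right)^{2} = \left(-3323 + 2 \sqrt{255}\right) + \left(\left(-5\right) 4 + 2\right)^{2} = \left(-3323 + 2 \sqrt{255}\right) + \left(-20 + 2\right)^{2} = \left(-3323 + 2 \sqrt{255}\right) + \left(-18\right)^{2} = \left(-3323 + 2 \sqrt{255}\right) + 324 = -2999 + 2 \sqrt{255}$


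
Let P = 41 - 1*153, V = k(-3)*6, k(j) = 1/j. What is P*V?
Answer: 224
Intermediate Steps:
V = -2 (V = 6/(-3) = -1/3*6 = -2)
P = -112 (P = 41 - 153 = -112)
P*V = -112*(-2) = 224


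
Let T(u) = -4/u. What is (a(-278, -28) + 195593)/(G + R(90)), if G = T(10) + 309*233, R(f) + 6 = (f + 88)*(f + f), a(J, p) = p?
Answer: 977825/520153 ≈ 1.8799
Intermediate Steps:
R(f) = -6 + 2*f*(88 + f) (R(f) = -6 + (f + 88)*(f + f) = -6 + (88 + f)*(2*f) = -6 + 2*f*(88 + f))
G = 359983/5 (G = -4/10 + 309*233 = -4*1/10 + 71997 = -2/5 + 71997 = 359983/5 ≈ 71997.)
(a(-278, -28) + 195593)/(G + R(90)) = (-28 + 195593)/(359983/5 + (-6 + 2*90**2 + 176*90)) = 195565/(359983/5 + (-6 + 2*8100 + 15840)) = 195565/(359983/5 + (-6 + 16200 + 15840)) = 195565/(359983/5 + 32034) = 195565/(520153/5) = 195565*(5/520153) = 977825/520153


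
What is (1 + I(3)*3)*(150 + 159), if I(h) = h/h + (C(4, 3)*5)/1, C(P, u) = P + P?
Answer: 38316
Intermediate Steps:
C(P, u) = 2*P
I(h) = 41 (I(h) = h/h + ((2*4)*5)/1 = 1 + (8*5)*1 = 1 + 40*1 = 1 + 40 = 41)
(1 + I(3)*3)*(150 + 159) = (1 + 41*3)*(150 + 159) = (1 + 123)*309 = 124*309 = 38316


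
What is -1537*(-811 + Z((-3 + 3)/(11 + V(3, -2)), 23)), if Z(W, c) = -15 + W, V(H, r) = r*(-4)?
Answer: 1269562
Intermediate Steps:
V(H, r) = -4*r
-1537*(-811 + Z((-3 + 3)/(11 + V(3, -2)), 23)) = -1537*(-811 + (-15 + (-3 + 3)/(11 - 4*(-2)))) = -1537*(-811 + (-15 + 0/(11 + 8))) = -1537*(-811 + (-15 + 0/19)) = -1537*(-811 + (-15 + 0*(1/19))) = -1537*(-811 + (-15 + 0)) = -1537*(-811 - 15) = -1537*(-826) = 1269562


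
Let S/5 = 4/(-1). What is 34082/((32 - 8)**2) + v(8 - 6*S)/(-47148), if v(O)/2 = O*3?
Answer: 66935657/1131552 ≈ 59.154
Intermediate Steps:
S = -20 (S = 5*(4/(-1)) = 5*(4*(-1)) = 5*(-4) = -20)
v(O) = 6*O (v(O) = 2*(O*3) = 2*(3*O) = 6*O)
34082/((32 - 8)**2) + v(8 - 6*S)/(-47148) = 34082/((32 - 8)**2) + (6*(8 - 6*(-20)))/(-47148) = 34082/(24**2) + (6*(8 + 120))*(-1/47148) = 34082/576 + (6*128)*(-1/47148) = 34082*(1/576) + 768*(-1/47148) = 17041/288 - 64/3929 = 66935657/1131552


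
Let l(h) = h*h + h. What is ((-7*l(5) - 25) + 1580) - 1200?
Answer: 145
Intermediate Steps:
l(h) = h + h² (l(h) = h² + h = h + h²)
((-7*l(5) - 25) + 1580) - 1200 = ((-35*(1 + 5) - 25) + 1580) - 1200 = ((-35*6 - 25) + 1580) - 1200 = ((-7*30 - 25) + 1580) - 1200 = ((-210 - 25) + 1580) - 1200 = (-235 + 1580) - 1200 = 1345 - 1200 = 145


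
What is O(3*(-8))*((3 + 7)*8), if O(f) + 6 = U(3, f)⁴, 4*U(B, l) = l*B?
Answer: 8397600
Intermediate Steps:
U(B, l) = B*l/4 (U(B, l) = (l*B)/4 = (B*l)/4 = B*l/4)
O(f) = -6 + 81*f⁴/256 (O(f) = -6 + ((¼)*3*f)⁴ = -6 + (3*f/4)⁴ = -6 + 81*f⁴/256)
O(3*(-8))*((3 + 7)*8) = (-6 + 81*(3*(-8))⁴/256)*((3 + 7)*8) = (-6 + (81/256)*(-24)⁴)*(10*8) = (-6 + (81/256)*331776)*80 = (-6 + 104976)*80 = 104970*80 = 8397600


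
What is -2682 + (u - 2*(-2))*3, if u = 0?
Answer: -2670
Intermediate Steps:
-2682 + (u - 2*(-2))*3 = -2682 + (0 - 2*(-2))*3 = -2682 + (0 + 4)*3 = -2682 + 4*3 = -2682 + 12 = -2670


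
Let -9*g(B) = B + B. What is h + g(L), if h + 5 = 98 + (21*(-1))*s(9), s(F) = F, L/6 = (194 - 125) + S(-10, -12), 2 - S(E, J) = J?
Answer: -620/3 ≈ -206.67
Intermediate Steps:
S(E, J) = 2 - J
L = 498 (L = 6*((194 - 125) + (2 - 1*(-12))) = 6*(69 + (2 + 12)) = 6*(69 + 14) = 6*83 = 498)
g(B) = -2*B/9 (g(B) = -(B + B)/9 = -2*B/9)
h = -96 (h = -5 + (98 + (21*(-1))*9) = -5 + (98 - 21*9) = -5 + (98 - 189) = -5 - 91 = -96)
h + g(L) = -96 - 2/9*498 = -96 - 332/3 = -620/3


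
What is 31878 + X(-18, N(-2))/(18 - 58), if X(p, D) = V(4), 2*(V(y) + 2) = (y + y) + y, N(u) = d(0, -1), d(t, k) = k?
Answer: 318779/10 ≈ 31878.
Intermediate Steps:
N(u) = -1
V(y) = -2 + 3*y/2 (V(y) = -2 + ((y + y) + y)/2 = -2 + (2*y + y)/2 = -2 + (3*y)/2 = -2 + 3*y/2)
X(p, D) = 4 (X(p, D) = -2 + (3/2)*4 = -2 + 6 = 4)
31878 + X(-18, N(-2))/(18 - 58) = 31878 + 4/(18 - 58) = 31878 + 4/(-40) = 31878 - 1/40*4 = 31878 - ⅒ = 318779/10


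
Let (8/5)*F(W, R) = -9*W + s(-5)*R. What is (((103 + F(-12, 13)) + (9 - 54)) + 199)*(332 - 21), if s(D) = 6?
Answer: 464323/4 ≈ 1.1608e+5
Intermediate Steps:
F(W, R) = -45*W/8 + 15*R/4 (F(W, R) = 5*(-9*W + 6*R)/8 = -45*W/8 + 15*R/4)
(((103 + F(-12, 13)) + (9 - 54)) + 199)*(332 - 21) = (((103 + (-45/8*(-12) + (15/4)*13)) + (9 - 54)) + 199)*(332 - 21) = (((103 + (135/2 + 195/4)) - 45) + 199)*311 = (((103 + 465/4) - 45) + 199)*311 = ((877/4 - 45) + 199)*311 = (697/4 + 199)*311 = (1493/4)*311 = 464323/4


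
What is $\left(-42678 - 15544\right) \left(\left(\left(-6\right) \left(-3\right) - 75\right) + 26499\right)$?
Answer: $-1539506124$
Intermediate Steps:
$\left(-42678 - 15544\right) \left(\left(\left(-6\right) \left(-3\right) - 75\right) + 26499\right) = - 58222 \left(\left(18 - 75\right) + 26499\right) = - 58222 \left(-57 + 26499\right) = \left(-58222\right) 26442 = -1539506124$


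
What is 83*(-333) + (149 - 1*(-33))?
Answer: -27457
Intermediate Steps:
83*(-333) + (149 - 1*(-33)) = -27639 + (149 + 33) = -27639 + 182 = -27457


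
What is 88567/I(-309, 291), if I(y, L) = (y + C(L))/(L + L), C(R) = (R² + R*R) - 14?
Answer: 51545994/169039 ≈ 304.94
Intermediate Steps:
C(R) = -14 + 2*R² (C(R) = (R² + R²) - 14 = 2*R² - 14 = -14 + 2*R²)
I(y, L) = (-14 + y + 2*L²)/(2*L) (I(y, L) = (y + (-14 + 2*L²))/(L + L) = (-14 + y + 2*L²)/((2*L)) = (-14 + y + 2*L²)*(1/(2*L)) = (-14 + y + 2*L²)/(2*L))
88567/I(-309, 291) = 88567/(((-7 + 291² + (½)*(-309))/291)) = 88567/(((-7 + 84681 - 309/2)/291)) = 88567/(((1/291)*(169039/2))) = 88567/(169039/582) = 88567*(582/169039) = 51545994/169039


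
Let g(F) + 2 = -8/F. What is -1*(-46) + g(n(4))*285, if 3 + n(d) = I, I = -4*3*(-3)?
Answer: -6524/11 ≈ -593.09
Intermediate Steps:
I = 36 (I = -12*(-3) = 36)
n(d) = 33 (n(d) = -3 + 36 = 33)
g(F) = -2 - 8/F
-1*(-46) + g(n(4))*285 = -1*(-46) + (-2 - 8/33)*285 = 46 + (-2 - 8*1/33)*285 = 46 + (-2 - 8/33)*285 = 46 - 74/33*285 = 46 - 7030/11 = -6524/11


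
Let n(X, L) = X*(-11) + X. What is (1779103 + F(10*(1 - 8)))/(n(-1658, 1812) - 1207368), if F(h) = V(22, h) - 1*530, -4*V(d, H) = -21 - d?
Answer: -7114335/4763152 ≈ -1.4936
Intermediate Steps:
V(d, H) = 21/4 + d/4 (V(d, H) = -(-21 - d)/4 = 21/4 + d/4)
n(X, L) = -10*X (n(X, L) = -11*X + X = -10*X)
F(h) = -2077/4 (F(h) = (21/4 + (¼)*22) - 1*530 = (21/4 + 11/2) - 530 = 43/4 - 530 = -2077/4)
(1779103 + F(10*(1 - 8)))/(n(-1658, 1812) - 1207368) = (1779103 - 2077/4)/(-10*(-1658) - 1207368) = 7114335/(4*(16580 - 1207368)) = (7114335/4)/(-1190788) = (7114335/4)*(-1/1190788) = -7114335/4763152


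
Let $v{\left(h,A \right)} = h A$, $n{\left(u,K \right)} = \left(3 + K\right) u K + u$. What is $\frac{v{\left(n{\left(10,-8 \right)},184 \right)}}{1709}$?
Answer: $\frac{75440}{1709} \approx 44.143$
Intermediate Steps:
$n{\left(u,K \right)} = u + K u \left(3 + K\right)$ ($n{\left(u,K \right)} = u \left(3 + K\right) K + u = K u \left(3 + K\right) + u = u + K u \left(3 + K\right)$)
$v{\left(h,A \right)} = A h$
$\frac{v{\left(n{\left(10,-8 \right)},184 \right)}}{1709} = \frac{184 \cdot 10 \left(1 + \left(-8\right)^{2} + 3 \left(-8\right)\right)}{1709} = 184 \cdot 10 \left(1 + 64 - 24\right) \frac{1}{1709} = 184 \cdot 10 \cdot 41 \cdot \frac{1}{1709} = 184 \cdot 410 \cdot \frac{1}{1709} = 75440 \cdot \frac{1}{1709} = \frac{75440}{1709}$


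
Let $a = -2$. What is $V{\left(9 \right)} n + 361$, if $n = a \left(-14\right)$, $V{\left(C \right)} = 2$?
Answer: $417$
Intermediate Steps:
$n = 28$ ($n = \left(-2\right) \left(-14\right) = 28$)
$V{\left(9 \right)} n + 361 = 2 \cdot 28 + 361 = 56 + 361 = 417$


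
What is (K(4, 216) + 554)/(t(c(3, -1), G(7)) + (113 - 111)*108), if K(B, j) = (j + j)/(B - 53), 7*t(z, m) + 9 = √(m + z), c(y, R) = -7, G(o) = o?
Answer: 26714/10521 ≈ 2.5391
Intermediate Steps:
t(z, m) = -9/7 + √(m + z)/7
K(B, j) = 2*j/(-53 + B) (K(B, j) = (2*j)/(-53 + B) = 2*j/(-53 + B))
(K(4, 216) + 554)/(t(c(3, -1), G(7)) + (113 - 111)*108) = (2*216/(-53 + 4) + 554)/((-9/7 + √(7 - 7)/7) + (113 - 111)*108) = (2*216/(-49) + 554)/((-9/7 + √0/7) + 2*108) = (2*216*(-1/49) + 554)/((-9/7 + (⅐)*0) + 216) = (-432/49 + 554)/((-9/7 + 0) + 216) = 26714/(49*(-9/7 + 216)) = 26714/(49*(1503/7)) = (26714/49)*(7/1503) = 26714/10521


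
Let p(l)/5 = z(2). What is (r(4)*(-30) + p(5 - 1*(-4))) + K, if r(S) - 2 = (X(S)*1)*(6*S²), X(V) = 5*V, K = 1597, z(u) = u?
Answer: -56053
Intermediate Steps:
p(l) = 10 (p(l) = 5*2 = 10)
r(S) = 2 + 30*S³ (r(S) = 2 + ((5*S)*1)*(6*S²) = 2 + (5*S)*(6*S²) = 2 + 30*S³)
(r(4)*(-30) + p(5 - 1*(-4))) + K = ((2 + 30*4³)*(-30) + 10) + 1597 = ((2 + 30*64)*(-30) + 10) + 1597 = ((2 + 1920)*(-30) + 10) + 1597 = (1922*(-30) + 10) + 1597 = (-57660 + 10) + 1597 = -57650 + 1597 = -56053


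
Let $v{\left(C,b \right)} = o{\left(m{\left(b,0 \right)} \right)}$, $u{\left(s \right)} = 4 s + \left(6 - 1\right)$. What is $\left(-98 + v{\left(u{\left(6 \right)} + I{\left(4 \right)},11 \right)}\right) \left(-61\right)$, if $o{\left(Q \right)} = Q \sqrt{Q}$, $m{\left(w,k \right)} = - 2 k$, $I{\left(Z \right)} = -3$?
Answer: $5978$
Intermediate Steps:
$o{\left(Q \right)} = Q^{\frac{3}{2}}$
$u{\left(s \right)} = 5 + 4 s$ ($u{\left(s \right)} = 4 s + 5 = 5 + 4 s$)
$v{\left(C,b \right)} = 0$ ($v{\left(C,b \right)} = \left(\left(-2\right) 0\right)^{\frac{3}{2}} = 0^{\frac{3}{2}} = 0$)
$\left(-98 + v{\left(u{\left(6 \right)} + I{\left(4 \right)},11 \right)}\right) \left(-61\right) = \left(-98 + 0\right) \left(-61\right) = \left(-98\right) \left(-61\right) = 5978$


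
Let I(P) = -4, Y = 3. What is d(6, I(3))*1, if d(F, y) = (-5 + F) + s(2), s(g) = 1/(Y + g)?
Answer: 6/5 ≈ 1.2000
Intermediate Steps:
s(g) = 1/(3 + g)
d(F, y) = -24/5 + F (d(F, y) = (-5 + F) + 1/(3 + 2) = (-5 + F) + 1/5 = -24/5 + F)
d(6, I(3))*1 = (-24/5 + 6)*1 = (6/5)*1 = 6/5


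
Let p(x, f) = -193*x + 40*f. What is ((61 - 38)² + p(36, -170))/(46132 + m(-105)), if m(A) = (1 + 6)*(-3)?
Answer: -13219/46111 ≈ -0.28668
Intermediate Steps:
m(A) = -21 (m(A) = 7*(-3) = -21)
((61 - 38)² + p(36, -170))/(46132 + m(-105)) = ((61 - 38)² + (-193*36 + 40*(-170)))/(46132 - 21) = (23² + (-6948 - 6800))/46111 = (529 - 13748)*(1/46111) = -13219*1/46111 = -13219/46111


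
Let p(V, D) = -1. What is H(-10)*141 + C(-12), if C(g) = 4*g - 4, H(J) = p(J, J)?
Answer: -193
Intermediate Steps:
H(J) = -1
C(g) = -4 + 4*g
H(-10)*141 + C(-12) = -1*141 + (-4 + 4*(-12)) = -141 + (-4 - 48) = -141 - 52 = -193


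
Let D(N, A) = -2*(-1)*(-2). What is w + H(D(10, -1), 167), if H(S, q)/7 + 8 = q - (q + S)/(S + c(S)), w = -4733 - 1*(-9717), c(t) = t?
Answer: 49917/8 ≈ 6239.6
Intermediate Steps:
D(N, A) = -4 (D(N, A) = 2*(-2) = -4)
w = 4984 (w = -4733 + 9717 = 4984)
H(S, q) = -56 + 7*q - 7*(S + q)/(2*S) (H(S, q) = -56 + 7*(q - (q + S)/(S + S)) = -56 + 7*(q - (S + q)/(2*S)) = -56 + (7*q - 7*(S + q)/(2*S)) = -56 + 7*q - 7*(S + q)/(2*S))
w + H(D(10, -1), 167) = 4984 + (-119/2 + 7*167 - 7/2*167/(-4)) = 4984 + (-119/2 + 1169 - 7/2*167*(-¼)) = 4984 + (-119/2 + 1169 + 1169/8) = 4984 + 10045/8 = 49917/8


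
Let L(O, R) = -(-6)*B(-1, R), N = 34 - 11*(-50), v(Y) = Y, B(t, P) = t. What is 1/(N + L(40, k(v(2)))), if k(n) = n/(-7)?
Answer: 1/578 ≈ 0.0017301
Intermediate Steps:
k(n) = -n/7 (k(n) = n*(-1/7) = -n/7)
N = 584 (N = 34 + 550 = 584)
L(O, R) = -6 (L(O, R) = -(-6)*(-1) = -1*6 = -6)
1/(N + L(40, k(v(2)))) = 1/(584 - 6) = 1/578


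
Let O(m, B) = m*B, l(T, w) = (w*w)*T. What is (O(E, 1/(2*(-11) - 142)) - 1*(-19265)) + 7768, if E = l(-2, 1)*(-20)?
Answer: 1108343/41 ≈ 27033.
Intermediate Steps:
l(T, w) = T*w² (l(T, w) = w²*T = T*w²)
E = 40 (E = -2*1²*(-20) = -2*1*(-20) = -2*(-20) = 40)
O(m, B) = B*m
(O(E, 1/(2*(-11) - 142)) - 1*(-19265)) + 7768 = (40/(2*(-11) - 142) - 1*(-19265)) + 7768 = (40/(-22 - 142) + 19265) + 7768 = (40/(-164) + 19265) + 7768 = (-1/164*40 + 19265) + 7768 = (-10/41 + 19265) + 7768 = 789855/41 + 7768 = 1108343/41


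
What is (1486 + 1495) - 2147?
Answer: 834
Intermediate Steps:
(1486 + 1495) - 2147 = 2981 - 2147 = 834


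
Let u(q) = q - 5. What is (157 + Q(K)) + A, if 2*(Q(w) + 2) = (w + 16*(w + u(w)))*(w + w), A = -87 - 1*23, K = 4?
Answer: 253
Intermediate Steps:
u(q) = -5 + q
A = -110 (A = -87 - 23 = -110)
Q(w) = -2 + w*(-80 + 33*w) (Q(w) = -2 + ((w + 16*(w + (-5 + w)))*(w + w))/2 = -2 + ((w + 16*(-5 + 2*w))*(2*w))/2 = -2 + ((w + (-80 + 32*w))*(2*w))/2 = -2 + ((-80 + 33*w)*(2*w))/2 = -2 + (2*w*(-80 + 33*w))/2 = -2 + w*(-80 + 33*w))
(157 + Q(K)) + A = (157 + (-2 - 80*4 + 33*4²)) - 110 = (157 + (-2 - 320 + 33*16)) - 110 = (157 + (-2 - 320 + 528)) - 110 = (157 + 206) - 110 = 363 - 110 = 253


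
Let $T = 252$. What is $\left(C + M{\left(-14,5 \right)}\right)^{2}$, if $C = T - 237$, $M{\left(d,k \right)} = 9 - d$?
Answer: $1444$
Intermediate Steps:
$C = 15$ ($C = 252 - 237 = 15$)
$\left(C + M{\left(-14,5 \right)}\right)^{2} = \left(15 + \left(9 - -14\right)\right)^{2} = \left(15 + \left(9 + 14\right)\right)^{2} = \left(15 + 23\right)^{2} = 38^{2} = 1444$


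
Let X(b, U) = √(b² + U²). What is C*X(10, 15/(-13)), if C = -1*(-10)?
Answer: 50*√685/13 ≈ 100.66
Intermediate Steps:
C = 10
X(b, U) = √(U² + b²)
C*X(10, 15/(-13)) = 10*√((15/(-13))² + 10²) = 10*√((15*(-1/13))² + 100) = 10*√((-15/13)² + 100) = 10*√(225/169 + 100) = 10*√(17125/169) = 10*(5*√685/13) = 50*√685/13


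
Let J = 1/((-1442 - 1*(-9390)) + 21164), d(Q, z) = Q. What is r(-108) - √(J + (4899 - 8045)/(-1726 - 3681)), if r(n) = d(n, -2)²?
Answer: 11664 - √3604332272564814/78704292 ≈ 11663.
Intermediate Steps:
r(n) = n²
J = 1/29112 (J = 1/((-1442 + 9390) + 21164) = 1/(7948 + 21164) = 1/29112 ≈ 3.4350e-5)
r(-108) - √(J + (4899 - 8045)/(-1726 - 3681)) = (-108)² - √(1/29112 + (4899 - 8045)/(-1726 - 3681)) = 11664 - √(1/29112 - 3146/(-5407)) = 11664 - √(1/29112 - 3146*(-1/5407)) = 11664 - √(1/29112 + 3146/5407) = 11664 - √(91591759/157408584) = 11664 - √3604332272564814/78704292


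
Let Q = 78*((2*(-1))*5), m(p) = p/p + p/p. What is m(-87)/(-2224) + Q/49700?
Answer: -45853/2763320 ≈ -0.016593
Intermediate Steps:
m(p) = 2 (m(p) = 1 + 1 = 2)
Q = -780 (Q = 78*(-2*5) = 78*(-10) = -780)
m(-87)/(-2224) + Q/49700 = 2/(-2224) - 780/49700 = 2*(-1/2224) - 780*1/49700 = -1/1112 - 39/2485 = -45853/2763320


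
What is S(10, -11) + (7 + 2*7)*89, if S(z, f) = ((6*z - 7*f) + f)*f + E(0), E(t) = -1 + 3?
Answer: 485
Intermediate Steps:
E(t) = 2
S(z, f) = 2 + f*(-6*f + 6*z) (S(z, f) = ((6*z - 7*f) + f)*f + 2 = ((-7*f + 6*z) + f)*f + 2 = (-6*f + 6*z)*f + 2 = f*(-6*f + 6*z) + 2 = 2 + f*(-6*f + 6*z))
S(10, -11) + (7 + 2*7)*89 = (2 - 6*(-11)² + 6*(-11)*10) + (7 + 2*7)*89 = (2 - 6*121 - 660) + (7 + 14)*89 = (2 - 726 - 660) + 21*89 = -1384 + 1869 = 485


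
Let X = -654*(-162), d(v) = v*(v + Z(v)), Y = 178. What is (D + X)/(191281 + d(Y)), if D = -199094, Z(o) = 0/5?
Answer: -93146/222965 ≈ -0.41776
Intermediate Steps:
Z(o) = 0 (Z(o) = 0*(⅕) = 0)
d(v) = v² (d(v) = v*(v + 0) = v*v = v²)
X = 105948
(D + X)/(191281 + d(Y)) = (-199094 + 105948)/(191281 + 178²) = -93146/(191281 + 31684) = -93146/222965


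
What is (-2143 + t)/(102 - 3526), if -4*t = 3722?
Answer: 6147/6848 ≈ 0.89763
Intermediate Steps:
t = -1861/2 (t = -¼*3722 = -1861/2 ≈ -930.50)
(-2143 + t)/(102 - 3526) = (-2143 - 1861/2)/(102 - 3526) = -6147/2/(-3424) = -6147/2*(-1/3424) = 6147/6848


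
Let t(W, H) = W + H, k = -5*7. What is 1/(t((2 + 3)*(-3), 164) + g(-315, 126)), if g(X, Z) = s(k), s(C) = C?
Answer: 1/114 ≈ 0.0087719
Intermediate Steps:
k = -35
g(X, Z) = -35
t(W, H) = H + W
1/(t((2 + 3)*(-3), 164) + g(-315, 126)) = 1/((164 + (2 + 3)*(-3)) - 35) = 1/((164 + 5*(-3)) - 35) = 1/((164 - 15) - 35) = 1/(149 - 35) = 1/114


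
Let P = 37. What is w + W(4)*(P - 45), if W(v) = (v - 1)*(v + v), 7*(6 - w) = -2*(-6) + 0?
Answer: -1314/7 ≈ -187.71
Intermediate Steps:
w = 30/7 (w = 6 - (-2*(-6) + 0)/7 = 6 - (12 + 0)/7 = 6 - ⅐*12 = 6 - 12/7 = 30/7 ≈ 4.2857)
W(v) = 2*v*(-1 + v) (W(v) = (-1 + v)*(2*v) = 2*v*(-1 + v))
w + W(4)*(P - 45) = 30/7 + (2*4*(-1 + 4))*(37 - 45) = 30/7 + (2*4*3)*(-8) = 30/7 + 24*(-8) = 30/7 - 192 = -1314/7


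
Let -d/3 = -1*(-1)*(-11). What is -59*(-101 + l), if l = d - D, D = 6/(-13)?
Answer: 51802/13 ≈ 3984.8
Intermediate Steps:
d = 33 (d = -3*(-1*(-1))*(-11) = -3*(-11) = 33)
D = -6/13 (D = 6*(-1/13) = -6/13 ≈ -0.46154)
l = 435/13 (l = 33 - 1*(-6/13) = 33 + 6/13 = 435/13 ≈ 33.462)
-59*(-101 + l) = -59*(-101 + 435/13) = -59*(-878/13) = 51802/13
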